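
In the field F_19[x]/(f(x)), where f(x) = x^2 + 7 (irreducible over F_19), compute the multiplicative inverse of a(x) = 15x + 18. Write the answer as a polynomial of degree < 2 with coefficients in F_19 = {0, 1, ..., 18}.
a(x)^(-1) ≡ 15x + 1 (mod f(x))

Since f is irreducible over F_19, F_19[x]/(f) is a field and a(x) ≠ 0 has an inverse. Apply the extended Euclidean algorithm to f(x) and a(x) in F_19[x]: f(x) = (14x + 6)·a(x) + (13). The last nonzero remainder is the constant 13 = gcd(f, a) in F_19. Back-substituting through the division chain expresses 13 = s(x)·a(x) + t(x)·f(x) with s(x) ≡ 5x + 13 (mod f), so (5x + 13)·a(x) ≡ 13 (mod f). Multiplying by 13^(-1) ≡ 3 in F_19 gives a(x)^(-1) ≡ 3·(5x + 13) ≡ 15x + 1 (mod f). Check: (15x + 18)·(15x + 1) = 16x^2 + 18 ≡ 1 (mod x^2 + 7).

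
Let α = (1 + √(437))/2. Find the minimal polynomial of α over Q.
m_α(x) = x^2 - x - 109

From 2α - 1 = √(437), squaring gives (2α - 1)^2 = 437, i.e. 4α^2 - 4α + 1 = 437, so α^2 - α + (1 - 437)/4 = 0. Since 437 ≡ 1 (mod 4), (1 - 437)/4 = -109 ∈ Z. The polynomial x^2 - x - 109 has discriminant 1 - 4·(-109) = 437, which is not a perfect square in Q (d = 437 is squarefree and ≠ 1), so x^2 - x - 109 is irreducible over Q. It is the minimal polynomial of α.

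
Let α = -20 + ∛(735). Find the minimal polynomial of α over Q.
m_α(x) = x^3 + 60x^2 + 1200x + 7265

Set β = α + 20 = ∛(735), so β^3 = 735. Then (α + 20)^3 - 735 = 0, i.e. α is a root of g(x) = (x + 20)^3 - 735 = x^3 + 60x^2 + 1200x + 7265. Since g(x) = h(x + 20) where h(x) = x^3 - 735, and h is irreducible over Q (because 735 is not a perfect cube, so h has no rational root, and a monic cubic with no rational root is irreducible), g is also irreducible (irreducibility is preserved under the substitution x → x + 20). Hence m_α(x) = x^3 + 60x^2 + 1200x + 7265.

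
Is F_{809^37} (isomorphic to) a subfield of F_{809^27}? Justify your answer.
No: F_{809^37} is not a subfield of F_{809^27}

F_{p^m} embeds in F_{p^n} iff m | n. Here 37 ∤ 27 (since 27 = 0·37 + 27 with remainder 27 ≠ 0), so F_{809^37} is not a subfield of F_{809^27}. Equivalently: if it were, the tower law would give 37 = [F_{809^37}:F_809] dividing [F_{809^27}:F_809] = 27, contradiction.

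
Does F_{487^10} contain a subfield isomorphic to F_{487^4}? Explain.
No: F_{487^4} is not a subfield of F_{487^10}

F_{p^m} embeds in F_{p^n} iff m | n. Here 4 ∤ 10 (since 10 = 2·4 + 2 with remainder 2 ≠ 0), so F_{487^4} is not a subfield of F_{487^10}. Equivalently: if it were, the tower law would give 4 = [F_{487^4}:F_487] dividing [F_{487^10}:F_487] = 10, contradiction.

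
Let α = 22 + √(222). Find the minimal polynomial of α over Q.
m_α(x) = x^2 - 44x + 262

From α - 22 = √(222), squaring gives (α - 22)^2 = 222, i.e. α^2 - 44α + 484 = 222, so α^2 - 44α + 262 = 0. The discriminant of x^2 - 44x + 262 is (-44)^2 - 4·(262) = 1936 - 1048 = 888, and 4·(222) is not a perfect square in Q since 222 is squarefree and ≠ 1. Hence x^2 - 44x + 262 is irreducible over Q and is the minimal polynomial of α.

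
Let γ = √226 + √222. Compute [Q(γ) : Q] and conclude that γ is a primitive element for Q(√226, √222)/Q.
[Q(γ) : Q] = 4 (equivalently, Q(γ) = Q(√226, √222))

Obviously Q(γ) ⊆ Q(√226, √222), and [Q(√226, √222):Q] = 4 (since 226, 222 are distinct squarefree integers > 1 with 50172 not a perfect square). To show equality we compute the minimal polynomial of γ. From γ = √226 + √222: γ^2 = 226 + 2√(50172) + 222 = 448 + 2√(50172), so γ^2 - 448 = 2√(50172); squaring, (γ^2 - 448)^2 = 4·50172, i.e. γ^4 - 896γ^2 + 200704 - 200688 = 0, i.e. γ^4 - 896γ^2 + 16 = 0. So γ is a root of x^4 - 896x^2 + 16. This polynomial is irreducible over Q: it has no rational root (each ±√226 ± √222 is irrational), and any factorization into two quadratics over Q would force √(50172) ∈ Q (pairing opposite roots) or √226, √222 ∈ Q (other pairings), all impossible. Hence [Q(γ):Q] = 4 = [Q(√226, √222):Q], so Q(γ) = Q(√226, √222).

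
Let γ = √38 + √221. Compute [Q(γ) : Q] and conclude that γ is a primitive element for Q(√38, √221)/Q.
[Q(γ) : Q] = 4 (equivalently, Q(γ) = Q(√38, √221))

Obviously Q(γ) ⊆ Q(√38, √221), and [Q(√38, √221):Q] = 4 (since 38, 221 are distinct squarefree integers > 1 with 8398 not a perfect square). To show equality we compute the minimal polynomial of γ. From γ = √38 + √221: γ^2 = 38 + 2√(8398) + 221 = 259 + 2√(8398), so γ^2 - 259 = 2√(8398); squaring, (γ^2 - 259)^2 = 4·8398, i.e. γ^4 - 518γ^2 + 67081 - 33592 = 0, i.e. γ^4 - 518γ^2 + 33489 = 0. So γ is a root of x^4 - 518x^2 + 33489. This polynomial is irreducible over Q: it has no rational root (each ±√38 ± √221 is irrational), and any factorization into two quadratics over Q would force √(8398) ∈ Q (pairing opposite roots) or √38, √221 ∈ Q (other pairings), all impossible. Hence [Q(γ):Q] = 4 = [Q(√38, √221):Q], so Q(γ) = Q(√38, √221).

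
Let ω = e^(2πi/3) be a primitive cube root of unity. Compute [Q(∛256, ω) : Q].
[Q(∛256, ω) : Q] = 6

[Q(∛256):Q] = 3 (min poly x^3 - 256, irreducible since 256 is not a perfect cube). [Q(ω):Q] = 2 (min poly x^2 + x + 1). Since Q(∛256) ⊂ R and ω ∉ R, we have ω ∉ Q(∛256), so x^2 + x + 1 remains irreducible over Q(∛256) and [Q(∛256, ω) : Q(∛256)] = 2. By the tower law, [Q(∛256, ω) : Q] = 3 · 2 = 6. (In fact Q(∛256, ω) is the splitting field of x^3 - 256 over Q.)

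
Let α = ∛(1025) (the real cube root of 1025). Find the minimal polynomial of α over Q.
m_α(x) = x^3 - 1025

α satisfies α^3 = 1025, so x^3 - 1025 annihilates α. By the rational root test, a rational root p/q (in lowest terms) of x^3 - 1025 would satisfy p^3 = 1025 q^3, forcing q = 1 and p^3 = 1025; but 1025 is not a perfect cube, contradiction. A monic cubic over Q with no rational root is irreducible (any nontrivial factorization would include a linear factor). Hence x^3 - 1025 is the minimal polynomial of α, and in particular [Q(α):Q] = 3.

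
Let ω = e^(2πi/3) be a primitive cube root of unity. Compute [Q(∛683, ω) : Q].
[Q(∛683, ω) : Q] = 6

[Q(∛683):Q] = 3 (min poly x^3 - 683, irreducible since 683 is not a perfect cube). [Q(ω):Q] = 2 (min poly x^2 + x + 1). Since Q(∛683) ⊂ R and ω ∉ R, we have ω ∉ Q(∛683), so x^2 + x + 1 remains irreducible over Q(∛683) and [Q(∛683, ω) : Q(∛683)] = 2. By the tower law, [Q(∛683, ω) : Q] = 3 · 2 = 6. (In fact Q(∛683, ω) is the splitting field of x^3 - 683 over Q.)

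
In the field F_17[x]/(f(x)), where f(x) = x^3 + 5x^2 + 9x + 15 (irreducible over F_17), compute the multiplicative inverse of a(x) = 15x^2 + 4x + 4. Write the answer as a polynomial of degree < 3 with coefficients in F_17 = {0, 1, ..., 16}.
a(x)^(-1) ≡ 16x^2 + 5x + 8 (mod f(x))

Since f is irreducible over F_17, F_17[x]/(f) is a field and a(x) ≠ 0 has an inverse. Apply the extended Euclidean algorithm to f(x) and a(x) in F_17[x]: f(x) = (8x + 5)·a(x) + (8x + 12);  a(x) = (4x + 3)·(8x + 12) + (2). The last nonzero remainder is the constant 2 = gcd(f, a) in F_17. Back-substituting through the division chain expresses 2 = s(x)·a(x) + t(x)·f(x) with s(x) ≡ 15x^2 + 10x + 16 (mod f), so (15x^2 + 10x + 16)·a(x) ≡ 2 (mod f). Multiplying by 2^(-1) ≡ 9 in F_17 gives a(x)^(-1) ≡ 9·(15x^2 + 10x + 16) ≡ 16x^2 + 5x + 8 (mod f). Check: (15x^2 + 4x + 4)·(16x^2 + 5x + 8) = 2x^4 + 3x^3 + x + 15 ≡ 1 (mod x^3 + 5x^2 + 9x + 15).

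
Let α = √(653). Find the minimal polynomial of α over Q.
m_α(x) = x^2 - 653

α satisfies α^2 - 653 = 0, so x^2 - 653 annihilates α. Since d = 653 is squarefree and ≠ 1, it is not a perfect square in Q, so x^2 - 653 has no rational root and is therefore irreducible over Q (a degree-2 polynomial over a field is irreducible iff it has no root). Hence m_α(x) = x^2 - 653.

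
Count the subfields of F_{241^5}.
F_{241^5} has 2 subfields

The subfields of F_{p^n} are exactly the fields F_{p^d} for d | n (each is the fixed field of the unique index-d subgroup of Gal(F_{p^n}/F_p) ≅ Z/nZ). The divisors of n = 5 are {1, 5}, giving 2 subfields: F_{241^1}, F_{241^5}.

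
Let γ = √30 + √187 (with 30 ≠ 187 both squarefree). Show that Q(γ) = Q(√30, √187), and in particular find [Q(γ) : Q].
[Q(γ) : Q] = 4 (equivalently, Q(γ) = Q(√30, √187))

Obviously Q(γ) ⊆ Q(√30, √187), and [Q(√30, √187):Q] = 4 (since 30, 187 are distinct squarefree integers > 1 with 5610 not a perfect square). To show equality we compute the minimal polynomial of γ. From γ = √30 + √187: γ^2 = 30 + 2√(5610) + 187 = 217 + 2√(5610), so γ^2 - 217 = 2√(5610); squaring, (γ^2 - 217)^2 = 4·5610, i.e. γ^4 - 434γ^2 + 47089 - 22440 = 0, i.e. γ^4 - 434γ^2 + 24649 = 0. So γ is a root of x^4 - 434x^2 + 24649. This polynomial is irreducible over Q: it has no rational root (each ±√30 ± √187 is irrational), and any factorization into two quadratics over Q would force √(5610) ∈ Q (pairing opposite roots) or √30, √187 ∈ Q (other pairings), all impossible. Hence [Q(γ):Q] = 4 = [Q(√30, √187):Q], so Q(γ) = Q(√30, √187).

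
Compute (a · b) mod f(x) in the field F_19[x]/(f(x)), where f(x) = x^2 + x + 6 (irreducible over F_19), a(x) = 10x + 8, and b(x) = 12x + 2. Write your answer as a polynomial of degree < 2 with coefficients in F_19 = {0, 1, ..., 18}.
a · b ≡ 15x + 18 (mod f(x))

Multiply in F_19[x]: a(x)·b(x) = (10x + 8)·(12x + 2) = 6x^2 + 2x + 16. This has degree ≥ 2, so divide by f(x) over F_19: 6x^2 + 2x + 16 = (6)·(x^2 + x + 6) + (15x + 18). Hence a·b ≡ 15x + 18 (mod f). (F_19[x]/(f) is a field with 19^2 = 361 elements since f is irreducible of degree 2.)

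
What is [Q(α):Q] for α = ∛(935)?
[Q(α):Q] = 3

The minimal polynomial of α is x^3 - 935, irreducible over Q since 935 is not a perfect cube (so x^3 - 935 has no rational root). Hence [Q(α):Q] = deg(m_α) = 3.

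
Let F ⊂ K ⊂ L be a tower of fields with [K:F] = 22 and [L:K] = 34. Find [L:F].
[L:F] = 748

The tower law says that for any tower of field extensions F ⊂ K ⊂ L with finite degrees, [L:F] = [L:K] · [K:F]. Here this gives [L:F] = 34 · 22 = 748.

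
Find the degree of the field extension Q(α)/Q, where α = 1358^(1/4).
[Q(α):Q] = 4

α is a root of x^4 - 1358. By Eisenstein's criterion at the prime p = 2 (which divides the constant term 1358 but p^2 = 4 does not, since 1358 is squarefree), x^4 - 1358 is irreducible over Q. Hence [Q(α):Q] = 4.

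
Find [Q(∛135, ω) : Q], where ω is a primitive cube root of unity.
[Q(∛135, ω) : Q] = 6

[Q(∛135):Q] = 3 (min poly x^3 - 135, irreducible since 135 is not a perfect cube). [Q(ω):Q] = 2 (min poly x^2 + x + 1). Since Q(∛135) ⊂ R and ω ∉ R, we have ω ∉ Q(∛135), so x^2 + x + 1 remains irreducible over Q(∛135) and [Q(∛135, ω) : Q(∛135)] = 2. By the tower law, [Q(∛135, ω) : Q] = 3 · 2 = 6. (In fact Q(∛135, ω) is the splitting field of x^3 - 135 over Q.)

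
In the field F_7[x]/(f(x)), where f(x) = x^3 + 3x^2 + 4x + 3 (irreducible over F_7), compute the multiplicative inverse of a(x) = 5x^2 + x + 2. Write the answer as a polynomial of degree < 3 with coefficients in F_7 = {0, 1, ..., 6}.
a(x)^(-1) ≡ 4x^2 + 4x + 6 (mod f(x))

Since f is irreducible over F_7, F_7[x]/(f) is a field and a(x) ≠ 0 has an inverse. Apply the extended Euclidean algorithm to f(x) and a(x) in F_7[x]: f(x) = (3x)·a(x) + (5x + 3);  a(x) = (x + 1)·(5x + 3) + (6). The last nonzero remainder is the constant 6 = gcd(f, a) in F_7. Back-substituting through the division chain expresses 6 = s(x)·a(x) + t(x)·f(x) with s(x) ≡ 3x^2 + 3x + 1 (mod f), so (3x^2 + 3x + 1)·a(x) ≡ 6 (mod f). Multiplying by 6^(-1) ≡ 6 in F_7 gives a(x)^(-1) ≡ 6·(3x^2 + 3x + 1) ≡ 4x^2 + 4x + 6 (mod f). Check: (5x^2 + x + 2)·(4x^2 + 4x + 6) = 6x^4 + 3x^3 + 5 ≡ 1 (mod x^3 + 3x^2 + 4x + 3).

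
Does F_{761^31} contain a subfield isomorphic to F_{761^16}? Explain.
No: F_{761^16} is not a subfield of F_{761^31}

F_{p^m} embeds in F_{p^n} iff m | n. Here 16 ∤ 31 (since 31 = 1·16 + 15 with remainder 15 ≠ 0), so F_{761^16} is not a subfield of F_{761^31}. Equivalently: if it were, the tower law would give 16 = [F_{761^16}:F_761] dividing [F_{761^31}:F_761] = 31, contradiction.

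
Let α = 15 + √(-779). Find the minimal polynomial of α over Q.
m_α(x) = x^2 - 30x + 1004

From α - 15 = √(-779), squaring gives (α - 15)^2 = -779, i.e. α^2 - 30α + 225 = -779, so α^2 - 30α + 1004 = 0. The discriminant of x^2 - 30x + 1004 is (-30)^2 - 4·(1004) = 900 - 4016 = -3116, and 4·(-779) is not a perfect square in Q since -779 is squarefree and ≠ 1. Hence x^2 - 30x + 1004 is irreducible over Q and is the minimal polynomial of α.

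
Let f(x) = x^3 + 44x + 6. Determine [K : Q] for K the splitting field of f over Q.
[K : Q] = 6

By the rational root test, any rational root of the monic integer polynomial f(x) = x^3 + 44x + 6 must be an integer dividing the constant term 6, i.e. one of ±{1, 2, 3, 6}. Evaluating: f(1) = 51, f(-1) = -39, f(2) = 102, f(-2) = -90, f(3) = 165, f(-3) = -153, f(6) = 486, f(-6) = -474; none is 0, so f has no rational root and is therefore irreducible over Q (a cubic with no linear factor over a field is irreducible). For an irreducible cubic, the Galois group is A_3 or S_3 according as the discriminant disc(f) = -4a^3 - 27b^2 = -4·(44)^3 - 27·(6)^2 = -341708 is or is not a square in Q. Here disc(f) = -341708 is not a perfect square in Q, so the Galois group of f over Q is not contained in A_3 and must be all of S_3. The splitting field has degree |S_3| = 6 over Q, so [K : Q] = 6.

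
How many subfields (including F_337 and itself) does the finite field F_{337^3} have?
F_{337^3} has 2 subfields

The subfields of F_{p^n} are exactly the fields F_{p^d} for d | n (each is the fixed field of the unique index-d subgroup of Gal(F_{p^n}/F_p) ≅ Z/nZ). The divisors of n = 3 are {1, 3}, giving 2 subfields: F_{337^1}, F_{337^3}.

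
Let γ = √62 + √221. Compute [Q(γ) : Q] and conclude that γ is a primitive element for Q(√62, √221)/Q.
[Q(γ) : Q] = 4 (equivalently, Q(γ) = Q(√62, √221))

Obviously Q(γ) ⊆ Q(√62, √221), and [Q(√62, √221):Q] = 4 (since 62, 221 are distinct squarefree integers > 1 with 13702 not a perfect square). To show equality we compute the minimal polynomial of γ. From γ = √62 + √221: γ^2 = 62 + 2√(13702) + 221 = 283 + 2√(13702), so γ^2 - 283 = 2√(13702); squaring, (γ^2 - 283)^2 = 4·13702, i.e. γ^4 - 566γ^2 + 80089 - 54808 = 0, i.e. γ^4 - 566γ^2 + 25281 = 0. So γ is a root of x^4 - 566x^2 + 25281. This polynomial is irreducible over Q: it has no rational root (each ±√62 ± √221 is irrational), and any factorization into two quadratics over Q would force √(13702) ∈ Q (pairing opposite roots) or √62, √221 ∈ Q (other pairings), all impossible. Hence [Q(γ):Q] = 4 = [Q(√62, √221):Q], so Q(γ) = Q(√62, √221).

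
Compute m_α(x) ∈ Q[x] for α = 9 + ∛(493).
m_α(x) = x^3 - 27x^2 + 243x - 1222

Set β = α - 9 = ∛(493), so β^3 = 493. Then (α - 9)^3 - 493 = 0, i.e. α is a root of g(x) = (x - 9)^3 - 493 = x^3 - 27x^2 + 243x - 1222. Since g(x) = h(x - 9) where h(x) = x^3 - 493, and h is irreducible over Q (because 493 is not a perfect cube, so h has no rational root, and a monic cubic with no rational root is irreducible), g is also irreducible (irreducibility is preserved under the substitution x → x - 9). Hence m_α(x) = x^3 - 27x^2 + 243x - 1222.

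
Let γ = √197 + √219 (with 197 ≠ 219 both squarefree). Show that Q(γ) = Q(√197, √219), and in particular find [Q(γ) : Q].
[Q(γ) : Q] = 4 (equivalently, Q(γ) = Q(√197, √219))

Obviously Q(γ) ⊆ Q(√197, √219), and [Q(√197, √219):Q] = 4 (since 197, 219 are distinct squarefree integers > 1 with 43143 not a perfect square). To show equality we compute the minimal polynomial of γ. From γ = √197 + √219: γ^2 = 197 + 2√(43143) + 219 = 416 + 2√(43143), so γ^2 - 416 = 2√(43143); squaring, (γ^2 - 416)^2 = 4·43143, i.e. γ^4 - 832γ^2 + 173056 - 172572 = 0, i.e. γ^4 - 832γ^2 + 484 = 0. So γ is a root of x^4 - 832x^2 + 484. This polynomial is irreducible over Q: it has no rational root (each ±√197 ± √219 is irrational), and any factorization into two quadratics over Q would force √(43143) ∈ Q (pairing opposite roots) or √197, √219 ∈ Q (other pairings), all impossible. Hence [Q(γ):Q] = 4 = [Q(√197, √219):Q], so Q(γ) = Q(√197, √219).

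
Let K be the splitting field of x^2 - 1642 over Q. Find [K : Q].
[K : Q] = 2

f(x) = x^2 - 1642 factors as (x - √1642)(x + √1642). The splitting field is K = Q(√1642). Since 1642 is squarefree and > 1, it is not a perfect square, so x^2 - 1642 is irreducible over Q and [Q(√1642) : Q] = 2. Hence [K : Q] = 2.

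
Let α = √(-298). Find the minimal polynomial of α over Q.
m_α(x) = x^2 + 298

α satisfies α^2 + 298 = 0, so x^2 + 298 annihilates α. Since d = -298 is squarefree and ≠ 1, it is not a perfect square in Q, so x^2 + 298 has no rational root and is therefore irreducible over Q (a degree-2 polynomial over a field is irreducible iff it has no root). Hence m_α(x) = x^2 + 298.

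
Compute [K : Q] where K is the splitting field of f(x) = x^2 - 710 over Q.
[K : Q] = 2

f(x) = x^2 - 710 factors as (x - √710)(x + √710). The splitting field is K = Q(√710). Since 710 is squarefree and > 1, it is not a perfect square, so x^2 - 710 is irreducible over Q and [Q(√710) : Q] = 2. Hence [K : Q] = 2.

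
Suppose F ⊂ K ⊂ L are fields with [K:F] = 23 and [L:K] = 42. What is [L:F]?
[L:F] = 966

The tower law says that for any tower of field extensions F ⊂ K ⊂ L with finite degrees, [L:F] = [L:K] · [K:F]. Here this gives [L:F] = 42 · 23 = 966.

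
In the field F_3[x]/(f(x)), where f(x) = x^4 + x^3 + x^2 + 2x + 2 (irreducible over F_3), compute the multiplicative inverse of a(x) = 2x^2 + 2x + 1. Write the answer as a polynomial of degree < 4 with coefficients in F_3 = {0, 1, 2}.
a(x)^(-1) ≡ x^2 + 2 (mod f(x))

Since f is irreducible over F_3, F_3[x]/(f) is a field and a(x) ≠ 0 has an inverse. Apply the extended Euclidean algorithm to f(x) and a(x) in F_3[x]: f(x) = (2x^2 + 1)·a(x) + (1). The last nonzero remainder is the constant 1 = gcd(f, a) in F_3. Back-substituting through the division chain expresses 1 = s(x)·a(x) + t(x)·f(x) with s(x) ≡ x^2 + 2 (mod f), so a(x)^(-1) ≡ s(x) = x^2 + 2 (mod f). Check: (2x^2 + 2x + 1)·(x^2 + 2) = 2x^4 + 2x^3 + 2x^2 + x + 2 ≡ 1 (mod x^4 + x^3 + x^2 + 2x + 2).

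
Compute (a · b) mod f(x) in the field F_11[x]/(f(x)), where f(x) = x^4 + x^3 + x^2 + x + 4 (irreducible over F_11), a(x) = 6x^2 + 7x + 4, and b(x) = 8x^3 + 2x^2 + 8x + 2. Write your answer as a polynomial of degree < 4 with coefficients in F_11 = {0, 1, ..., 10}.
a · b ≡ 4x^3 + 8x^2 + 10x + 5 (mod f(x))

Multiply in F_11[x]: a(x)·b(x) = (6x^2 + 7x + 4)·(8x^3 + 2x^2 + 8x + 2) = 4x^5 + 2x^4 + 6x^3 + 10x^2 + 2x + 8. This has degree ≥ 4, so divide by f(x) over F_11: 4x^5 + 2x^4 + 6x^3 + 10x^2 + 2x + 8 = (4x + 9)·(x^4 + x^3 + x^2 + x + 4) + (4x^3 + 8x^2 + 10x + 5). Hence a·b ≡ 4x^3 + 8x^2 + 10x + 5 (mod f). (F_11[x]/(f) is a field with 11^4 = 14641 elements since f is irreducible of degree 4.)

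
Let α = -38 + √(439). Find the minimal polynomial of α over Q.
m_α(x) = x^2 + 76x + 1005

From α + 38 = √(439), squaring gives (α + 38)^2 = 439, i.e. α^2 + 76α + 1444 = 439, so α^2 + 76α + 1005 = 0. The discriminant of x^2 + 76x + 1005 is (76)^2 - 4·(1005) = 5776 - 4020 = 1756, and 4·(439) is not a perfect square in Q since 439 is squarefree and ≠ 1. Hence x^2 + 76x + 1005 is irreducible over Q and is the minimal polynomial of α.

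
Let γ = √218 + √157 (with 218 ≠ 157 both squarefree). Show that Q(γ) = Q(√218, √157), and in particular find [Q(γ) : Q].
[Q(γ) : Q] = 4 (equivalently, Q(γ) = Q(√218, √157))

Obviously Q(γ) ⊆ Q(√218, √157), and [Q(√218, √157):Q] = 4 (since 218, 157 are distinct squarefree integers > 1 with 34226 not a perfect square). To show equality we compute the minimal polynomial of γ. From γ = √218 + √157: γ^2 = 218 + 2√(34226) + 157 = 375 + 2√(34226), so γ^2 - 375 = 2√(34226); squaring, (γ^2 - 375)^2 = 4·34226, i.e. γ^4 - 750γ^2 + 140625 - 136904 = 0, i.e. γ^4 - 750γ^2 + 3721 = 0. So γ is a root of x^4 - 750x^2 + 3721. This polynomial is irreducible over Q: it has no rational root (each ±√218 ± √157 is irrational), and any factorization into two quadratics over Q would force √(34226) ∈ Q (pairing opposite roots) or √218, √157 ∈ Q (other pairings), all impossible. Hence [Q(γ):Q] = 4 = [Q(√218, √157):Q], so Q(γ) = Q(√218, √157).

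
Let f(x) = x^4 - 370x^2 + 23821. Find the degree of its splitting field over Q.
[K : Q] = 4

Solving the quadratic in x^2: x^2 = (370 ± √(370^2 - 4·23821))/2 = (370 ± √41616)/2 = (370 ± 204)/2, giving x^2 = 83 or x^2 = 287. So f(x) = (x^2 - 83)(x^2 - 287) and the roots of f are ±√83, ±√287. Hence the splitting field is K = Q(√83, √287). Since 83 and 287 are distinct squarefree integers > 1, their product 23821 is not a perfect square, so √287 ∉ Q(√83). By the tower law [K:Q] = [Q(√83,√287):Q(√83)] · [Q(√83):Q] = 2 · 2 = 4.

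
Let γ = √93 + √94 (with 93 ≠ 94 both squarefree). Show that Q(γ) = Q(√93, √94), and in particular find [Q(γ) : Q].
[Q(γ) : Q] = 4 (equivalently, Q(γ) = Q(√93, √94))

Obviously Q(γ) ⊆ Q(√93, √94), and [Q(√93, √94):Q] = 4 (since 93, 94 are distinct squarefree integers > 1 with 8742 not a perfect square). To show equality we compute the minimal polynomial of γ. From γ = √93 + √94: γ^2 = 93 + 2√(8742) + 94 = 187 + 2√(8742), so γ^2 - 187 = 2√(8742); squaring, (γ^2 - 187)^2 = 4·8742, i.e. γ^4 - 374γ^2 + 34969 - 34968 = 0, i.e. γ^4 - 374γ^2 + 1 = 0. So γ is a root of x^4 - 374x^2 + 1. This polynomial is irreducible over Q: it has no rational root (each ±√93 ± √94 is irrational), and any factorization into two quadratics over Q would force √(8742) ∈ Q (pairing opposite roots) or √93, √94 ∈ Q (other pairings), all impossible. Hence [Q(γ):Q] = 4 = [Q(√93, √94):Q], so Q(γ) = Q(√93, √94).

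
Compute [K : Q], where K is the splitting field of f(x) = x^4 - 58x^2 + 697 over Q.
[K : Q] = 4

Solving the quadratic in x^2: x^2 = (58 ± √(58^2 - 4·697))/2 = (58 ± √576)/2 = (58 ± 24)/2, giving x^2 = 41 or x^2 = 17. So f(x) = (x^2 - 41)(x^2 - 17) and the roots of f are ±√41, ±√17. Hence the splitting field is K = Q(√41, √17). Since 41 and 17 are distinct squarefree integers > 1, their product 697 is not a perfect square, so √17 ∉ Q(√41). By the tower law [K:Q] = [Q(√41,√17):Q(√41)] · [Q(√41):Q] = 2 · 2 = 4.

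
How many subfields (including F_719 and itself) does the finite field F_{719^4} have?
F_{719^4} has 3 subfields

The subfields of F_{p^n} are exactly the fields F_{p^d} for d | n (each is the fixed field of the unique index-d subgroup of Gal(F_{p^n}/F_p) ≅ Z/nZ). The divisors of n = 4 are {1, 2, 4}, giving 3 subfields: F_{719^1}, F_{719^2}, F_{719^4}.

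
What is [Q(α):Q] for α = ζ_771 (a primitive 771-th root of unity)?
[Q(α):Q] = 512

The minimal polynomial of ζ_771 over Q is the 771-th cyclotomic polynomial Φ_771(x), which is irreducible over Q and has degree φ(771) = 512. Hence [Q(α):Q] = φ(771) = 512.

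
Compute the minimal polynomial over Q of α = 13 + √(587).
m_α(x) = x^2 - 26x - 418

From α - 13 = √(587), squaring gives (α - 13)^2 = 587, i.e. α^2 - 26α + 169 = 587, so α^2 - 26α - 418 = 0. The discriminant of x^2 - 26x - 418 is (-26)^2 - 4·(-418) = 676 + 1672 = 2348, and 4·(587) is not a perfect square in Q since 587 is squarefree and ≠ 1. Hence x^2 - 26x - 418 is irreducible over Q and is the minimal polynomial of α.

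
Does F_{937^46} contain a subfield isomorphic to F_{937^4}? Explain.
No: F_{937^4} is not a subfield of F_{937^46}

F_{p^m} embeds in F_{p^n} iff m | n. Here 4 ∤ 46 (since 46 = 11·4 + 2 with remainder 2 ≠ 0), so F_{937^4} is not a subfield of F_{937^46}. Equivalently: if it were, the tower law would give 4 = [F_{937^4}:F_937] dividing [F_{937^46}:F_937] = 46, contradiction.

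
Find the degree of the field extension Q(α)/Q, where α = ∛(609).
[Q(α):Q] = 3

The minimal polynomial of α is x^3 - 609, irreducible over Q since 609 is not a perfect cube (so x^3 - 609 has no rational root). Hence [Q(α):Q] = deg(m_α) = 3.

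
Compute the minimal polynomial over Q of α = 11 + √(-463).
m_α(x) = x^2 - 22x + 584

From α - 11 = √(-463), squaring gives (α - 11)^2 = -463, i.e. α^2 - 22α + 121 = -463, so α^2 - 22α + 584 = 0. The discriminant of x^2 - 22x + 584 is (-22)^2 - 4·(584) = 484 - 2336 = -1852, and 4·(-463) is not a perfect square in Q since -463 is squarefree and ≠ 1. Hence x^2 - 22x + 584 is irreducible over Q and is the minimal polynomial of α.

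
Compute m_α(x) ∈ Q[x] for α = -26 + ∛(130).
m_α(x) = x^3 + 78x^2 + 2028x + 17446

Set β = α + 26 = ∛(130), so β^3 = 130. Then (α + 26)^3 - 130 = 0, i.e. α is a root of g(x) = (x + 26)^3 - 130 = x^3 + 78x^2 + 2028x + 17446. Since g(x) = h(x + 26) where h(x) = x^3 - 130, and h is irreducible over Q (because 130 is not a perfect cube, so h has no rational root, and a monic cubic with no rational root is irreducible), g is also irreducible (irreducibility is preserved under the substitution x → x + 26). Hence m_α(x) = x^3 + 78x^2 + 2028x + 17446.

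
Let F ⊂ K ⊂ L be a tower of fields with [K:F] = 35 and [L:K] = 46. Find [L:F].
[L:F] = 1610

The tower law says that for any tower of field extensions F ⊂ K ⊂ L with finite degrees, [L:F] = [L:K] · [K:F]. Here this gives [L:F] = 46 · 35 = 1610.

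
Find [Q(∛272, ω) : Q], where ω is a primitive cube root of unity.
[Q(∛272, ω) : Q] = 6

[Q(∛272):Q] = 3 (min poly x^3 - 272, irreducible since 272 is not a perfect cube). [Q(ω):Q] = 2 (min poly x^2 + x + 1). Since Q(∛272) ⊂ R and ω ∉ R, we have ω ∉ Q(∛272), so x^2 + x + 1 remains irreducible over Q(∛272) and [Q(∛272, ω) : Q(∛272)] = 2. By the tower law, [Q(∛272, ω) : Q] = 3 · 2 = 6. (In fact Q(∛272, ω) is the splitting field of x^3 - 272 over Q.)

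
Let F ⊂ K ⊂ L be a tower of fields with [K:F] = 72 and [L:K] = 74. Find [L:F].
[L:F] = 5328

The tower law says that for any tower of field extensions F ⊂ K ⊂ L with finite degrees, [L:F] = [L:K] · [K:F]. Here this gives [L:F] = 74 · 72 = 5328.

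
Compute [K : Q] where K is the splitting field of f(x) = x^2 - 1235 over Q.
[K : Q] = 2

f(x) = x^2 - 1235 factors as (x - √1235)(x + √1235). The splitting field is K = Q(√1235). Since 1235 is squarefree and > 1, it is not a perfect square, so x^2 - 1235 is irreducible over Q and [Q(√1235) : Q] = 2. Hence [K : Q] = 2.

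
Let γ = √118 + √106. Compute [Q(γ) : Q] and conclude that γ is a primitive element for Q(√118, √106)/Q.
[Q(γ) : Q] = 4 (equivalently, Q(γ) = Q(√118, √106))

Obviously Q(γ) ⊆ Q(√118, √106), and [Q(√118, √106):Q] = 4 (since 118, 106 are distinct squarefree integers > 1 with 12508 not a perfect square). To show equality we compute the minimal polynomial of γ. From γ = √118 + √106: γ^2 = 118 + 2√(12508) + 106 = 224 + 2√(12508), so γ^2 - 224 = 2√(12508); squaring, (γ^2 - 224)^2 = 4·12508, i.e. γ^4 - 448γ^2 + 50176 - 50032 = 0, i.e. γ^4 - 448γ^2 + 144 = 0. So γ is a root of x^4 - 448x^2 + 144. This polynomial is irreducible over Q: it has no rational root (each ±√118 ± √106 is irrational), and any factorization into two quadratics over Q would force √(12508) ∈ Q (pairing opposite roots) or √118, √106 ∈ Q (other pairings), all impossible. Hence [Q(γ):Q] = 4 = [Q(√118, √106):Q], so Q(γ) = Q(√118, √106).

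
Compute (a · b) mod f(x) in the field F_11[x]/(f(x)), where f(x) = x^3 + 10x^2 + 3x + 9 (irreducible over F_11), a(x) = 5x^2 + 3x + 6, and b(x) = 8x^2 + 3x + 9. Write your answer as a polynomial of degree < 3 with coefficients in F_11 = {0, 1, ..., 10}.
a · b ≡ 6x^2 + 9x + 3 (mod f(x))

Multiply in F_11[x]: a(x)·b(x) = (5x^2 + 3x + 6)·(8x^2 + 3x + 9) = 7x^4 + 6x^3 + 3x^2 + x + 10. This has degree ≥ 3, so divide by f(x) over F_11: 7x^4 + 6x^3 + 3x^2 + x + 10 = (7x + 2)·(x^3 + 10x^2 + 3x + 9) + (6x^2 + 9x + 3). Hence a·b ≡ 6x^2 + 9x + 3 (mod f). (F_11[x]/(f) is a field with 11^3 = 1331 elements since f is irreducible of degree 3.)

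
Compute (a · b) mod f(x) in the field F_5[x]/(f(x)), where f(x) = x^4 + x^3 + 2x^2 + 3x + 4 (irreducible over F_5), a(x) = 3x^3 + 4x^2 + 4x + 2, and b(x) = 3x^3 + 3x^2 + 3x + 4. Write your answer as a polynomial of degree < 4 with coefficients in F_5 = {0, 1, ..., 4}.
a · b ≡ 3x^3 + x^2 + 1 (mod f(x))

Multiply in F_5[x]: a(x)·b(x) = (3x^3 + 4x^2 + 4x + 2)·(3x^3 + 3x^2 + 3x + 4) = 4x^6 + x^5 + 3x^4 + 2x^3 + 4x^2 + 2x + 3. This has degree ≥ 4, so divide by f(x) over F_5: 4x^6 + x^5 + 3x^4 + 2x^3 + 4x^2 + 2x + 3 = (4x^2 + 2x + 3)·(x^4 + x^3 + 2x^2 + 3x + 4) + (3x^3 + x^2 + 1). Hence a·b ≡ 3x^3 + x^2 + 1 (mod f). (F_5[x]/(f) is a field with 5^4 = 625 elements since f is irreducible of degree 4.)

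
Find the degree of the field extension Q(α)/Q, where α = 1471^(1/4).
[Q(α):Q] = 4

α is a root of x^4 - 1471. By Eisenstein's criterion at the prime p = 1471 (which divides the constant term 1471 but p^2 = 2163841 does not, since 1471 is squarefree), x^4 - 1471 is irreducible over Q. Hence [Q(α):Q] = 4.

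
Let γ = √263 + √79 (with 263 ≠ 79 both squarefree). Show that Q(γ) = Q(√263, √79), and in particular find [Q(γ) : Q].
[Q(γ) : Q] = 4 (equivalently, Q(γ) = Q(√263, √79))

Obviously Q(γ) ⊆ Q(√263, √79), and [Q(√263, √79):Q] = 4 (since 263, 79 are distinct squarefree integers > 1 with 20777 not a perfect square). To show equality we compute the minimal polynomial of γ. From γ = √263 + √79: γ^2 = 263 + 2√(20777) + 79 = 342 + 2√(20777), so γ^2 - 342 = 2√(20777); squaring, (γ^2 - 342)^2 = 4·20777, i.e. γ^4 - 684γ^2 + 116964 - 83108 = 0, i.e. γ^4 - 684γ^2 + 33856 = 0. So γ is a root of x^4 - 684x^2 + 33856. This polynomial is irreducible over Q: it has no rational root (each ±√263 ± √79 is irrational), and any factorization into two quadratics over Q would force √(20777) ∈ Q (pairing opposite roots) or √263, √79 ∈ Q (other pairings), all impossible. Hence [Q(γ):Q] = 4 = [Q(√263, √79):Q], so Q(γ) = Q(√263, √79).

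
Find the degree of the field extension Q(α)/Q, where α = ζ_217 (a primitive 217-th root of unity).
[Q(α):Q] = 180

The minimal polynomial of ζ_217 over Q is the 217-th cyclotomic polynomial Φ_217(x), which is irreducible over Q and has degree φ(217) = 180. Hence [Q(α):Q] = φ(217) = 180.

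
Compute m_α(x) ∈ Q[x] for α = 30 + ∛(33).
m_α(x) = x^3 - 90x^2 + 2700x - 27033

Set β = α - 30 = ∛(33), so β^3 = 33. Then (α - 30)^3 - 33 = 0, i.e. α is a root of g(x) = (x - 30)^3 - 33 = x^3 - 90x^2 + 2700x - 27033. Since g(x) = h(x - 30) where h(x) = x^3 - 33, and h is irreducible over Q (because 33 is not a perfect cube, so h has no rational root, and a monic cubic with no rational root is irreducible), g is also irreducible (irreducibility is preserved under the substitution x → x - 30). Hence m_α(x) = x^3 - 90x^2 + 2700x - 27033.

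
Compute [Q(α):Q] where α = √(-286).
[Q(α):Q] = 2

[Q(α):Q] equals the degree of the minimal polynomial of α. Here α^2 = -286 and x^2 + 286 is irreducible (d = -286 is squarefree, ≠ 1, hence not a square), so deg(m_α) = 2. Thus [Q(α):Q] = 2.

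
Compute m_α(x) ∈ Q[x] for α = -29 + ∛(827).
m_α(x) = x^3 + 87x^2 + 2523x + 23562

Set β = α + 29 = ∛(827), so β^3 = 827. Then (α + 29)^3 - 827 = 0, i.e. α is a root of g(x) = (x + 29)^3 - 827 = x^3 + 87x^2 + 2523x + 23562. Since g(x) = h(x + 29) where h(x) = x^3 - 827, and h is irreducible over Q (because 827 is not a perfect cube, so h has no rational root, and a monic cubic with no rational root is irreducible), g is also irreducible (irreducibility is preserved under the substitution x → x + 29). Hence m_α(x) = x^3 + 87x^2 + 2523x + 23562.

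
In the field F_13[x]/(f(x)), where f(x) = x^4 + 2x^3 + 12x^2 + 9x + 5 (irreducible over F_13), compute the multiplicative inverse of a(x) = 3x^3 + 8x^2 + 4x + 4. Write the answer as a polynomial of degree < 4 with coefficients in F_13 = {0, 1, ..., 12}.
a(x)^(-1) ≡ x^2 + 7x + 3 (mod f(x))

Since f is irreducible over F_13, F_13[x]/(f) is a field and a(x) ≠ 0 has an inverse. Apply the extended Euclidean algorithm to f(x) and a(x) in F_13[x]: f(x) = (9x + 7)·a(x) + (11x^2 + 10x + 3);  a(x) = (5x + 8)·(11x^2 + 10x + 3) + (6). The last nonzero remainder is the constant 6 = gcd(f, a) in F_13. Back-substituting through the division chain expresses 6 = s(x)·a(x) + t(x)·f(x) with s(x) ≡ 6x^2 + 3x + 5 (mod f), so (6x^2 + 3x + 5)·a(x) ≡ 6 (mod f). Multiplying by 6^(-1) ≡ 11 in F_13 gives a(x)^(-1) ≡ 11·(6x^2 + 3x + 5) ≡ x^2 + 7x + 3 (mod f). Check: (3x^3 + 8x^2 + 4x + 4)·(x^2 + 7x + 3) = 3x^5 + 3x^4 + 4x^3 + 4x^2 + x + 12 ≡ 1 (mod x^4 + 2x^3 + 12x^2 + 9x + 5).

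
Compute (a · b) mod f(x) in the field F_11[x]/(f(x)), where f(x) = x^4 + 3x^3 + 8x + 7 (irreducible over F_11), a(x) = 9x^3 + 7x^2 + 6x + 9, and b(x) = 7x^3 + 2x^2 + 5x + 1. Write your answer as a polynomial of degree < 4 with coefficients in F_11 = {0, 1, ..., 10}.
a · b ≡ 7x^3 + 7x^2 + 7x + 7 (mod f(x))

Multiply in F_11[x]: a(x)·b(x) = (9x^3 + 7x^2 + 6x + 9)·(7x^3 + 2x^2 + 5x + 1) = 8x^6 + x^5 + 2x^4 + 9x^3 + 7x + 9. This has degree ≥ 4, so divide by f(x) over F_11: 8x^6 + x^5 + 2x^4 + 9x^3 + 7x + 9 = (8x^2 + 10x + 5)·(x^4 + 3x^3 + 8x + 7) + (7x^3 + 7x^2 + 7x + 7). Hence a·b ≡ 7x^3 + 7x^2 + 7x + 7 (mod f). (F_11[x]/(f) is a field with 11^4 = 14641 elements since f is irreducible of degree 4.)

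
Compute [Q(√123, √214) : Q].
[Q(√123, √214) : Q] = 4

[Q(√123):Q] = 2 (min poly x^2 - 123, irreducible since 123 is squarefree > 1). For the top step, suppose √214 ∈ Q(√123), say √214 = c + d√123 with c, d ∈ Q. Squaring: 214 = c^2 + 123d^2 + 2cd√123. Since √123 ∉ Q this forces 2cd = 0. If d = 0 then √214 = c ∈ Q, contradicting 214 squarefree > 1. If c = 0 then 214 = 123d^2, so 123·214 = (123d)^2 is a perfect square in Q — but 123·214 = 26322 is not a perfect square (since 123 and 214 are distinct squarefree integers). Contradiction. Hence √214 ∉ Q(√123), so x^2 - 214 stays irreducible over Q(√123) and [Q(√123, √214) : Q(√123)] = 2. By the tower law, [Q(√123, √214) : Q] = 2 · 2 = 4.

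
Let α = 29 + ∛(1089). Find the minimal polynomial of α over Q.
m_α(x) = x^3 - 87x^2 + 2523x - 25478

Set β = α - 29 = ∛(1089), so β^3 = 1089. Then (α - 29)^3 - 1089 = 0, i.e. α is a root of g(x) = (x - 29)^3 - 1089 = x^3 - 87x^2 + 2523x - 25478. Since g(x) = h(x - 29) where h(x) = x^3 - 1089, and h is irreducible over Q (because 1089 is not a perfect cube, so h has no rational root, and a monic cubic with no rational root is irreducible), g is also irreducible (irreducibility is preserved under the substitution x → x - 29). Hence m_α(x) = x^3 - 87x^2 + 2523x - 25478.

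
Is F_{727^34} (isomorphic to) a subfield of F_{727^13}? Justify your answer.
No: F_{727^34} is not a subfield of F_{727^13}

F_{p^m} embeds in F_{p^n} iff m | n. Here 34 ∤ 13 (since 13 = 0·34 + 13 with remainder 13 ≠ 0), so F_{727^34} is not a subfield of F_{727^13}. Equivalently: if it were, the tower law would give 34 = [F_{727^34}:F_727] dividing [F_{727^13}:F_727] = 13, contradiction.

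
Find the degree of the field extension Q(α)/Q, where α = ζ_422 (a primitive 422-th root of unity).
[Q(α):Q] = 210

The minimal polynomial of ζ_422 over Q is the 422-th cyclotomic polynomial Φ_422(x), which is irreducible over Q and has degree φ(422) = 210. Hence [Q(α):Q] = φ(422) = 210.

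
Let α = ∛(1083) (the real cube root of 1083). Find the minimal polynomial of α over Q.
m_α(x) = x^3 - 1083

α satisfies α^3 = 1083, so x^3 - 1083 annihilates α. By the rational root test, a rational root p/q (in lowest terms) of x^3 - 1083 would satisfy p^3 = 1083 q^3, forcing q = 1 and p^3 = 1083; but 1083 is not a perfect cube, contradiction. A monic cubic over Q with no rational root is irreducible (any nontrivial factorization would include a linear factor). Hence x^3 - 1083 is the minimal polynomial of α, and in particular [Q(α):Q] = 3.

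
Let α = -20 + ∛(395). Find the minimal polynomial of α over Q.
m_α(x) = x^3 + 60x^2 + 1200x + 7605

Set β = α + 20 = ∛(395), so β^3 = 395. Then (α + 20)^3 - 395 = 0, i.e. α is a root of g(x) = (x + 20)^3 - 395 = x^3 + 60x^2 + 1200x + 7605. Since g(x) = h(x + 20) where h(x) = x^3 - 395, and h is irreducible over Q (because 395 is not a perfect cube, so h has no rational root, and a monic cubic with no rational root is irreducible), g is also irreducible (irreducibility is preserved under the substitution x → x + 20). Hence m_α(x) = x^3 + 60x^2 + 1200x + 7605.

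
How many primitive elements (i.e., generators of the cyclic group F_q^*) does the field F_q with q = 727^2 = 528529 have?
There are φ(528528) = 126720 primitive elements

F_q^* is cyclic of order q - 1 = 528528. A cyclic group of order m has exactly φ(m) generators. Here m = 528528 = 2^4 · 3 · 7 · 11^2 · 13, so the number of primitive elements is φ(528528) = 126720.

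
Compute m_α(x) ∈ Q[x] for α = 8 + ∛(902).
m_α(x) = x^3 - 24x^2 + 192x - 1414

Set β = α - 8 = ∛(902), so β^3 = 902. Then (α - 8)^3 - 902 = 0, i.e. α is a root of g(x) = (x - 8)^3 - 902 = x^3 - 24x^2 + 192x - 1414. Since g(x) = h(x - 8) where h(x) = x^3 - 902, and h is irreducible over Q (because 902 is not a perfect cube, so h has no rational root, and a monic cubic with no rational root is irreducible), g is also irreducible (irreducibility is preserved under the substitution x → x - 8). Hence m_α(x) = x^3 - 24x^2 + 192x - 1414.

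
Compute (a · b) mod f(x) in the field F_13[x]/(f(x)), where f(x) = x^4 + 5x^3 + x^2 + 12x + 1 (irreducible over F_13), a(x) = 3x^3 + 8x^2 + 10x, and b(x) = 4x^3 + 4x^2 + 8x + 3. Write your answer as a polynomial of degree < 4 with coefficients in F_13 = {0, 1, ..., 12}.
a · b ≡ 10x^3 + 3x^2 + 2x + 5 (mod f(x))

Multiply in F_13[x]: a(x)·b(x) = (3x^3 + 8x^2 + 10x)·(4x^3 + 4x^2 + 8x + 3) = 12x^6 + 5x^5 + 5x^4 + 9x^3 + 4x. This has degree ≥ 4, so divide by f(x) over F_13: 12x^6 + 5x^5 + 5x^4 + 9x^3 + 4x = (12x^2 + 10x + 8)·(x^4 + 5x^3 + x^2 + 12x + 1) + (10x^3 + 3x^2 + 2x + 5). Hence a·b ≡ 10x^3 + 3x^2 + 2x + 5 (mod f). (F_13[x]/(f) is a field with 13^4 = 28561 elements since f is irreducible of degree 4.)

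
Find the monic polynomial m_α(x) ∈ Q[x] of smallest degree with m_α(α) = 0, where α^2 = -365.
m_α(x) = x^2 + 365

α satisfies α^2 + 365 = 0, so x^2 + 365 annihilates α. Since d = -365 is squarefree and ≠ 1, it is not a perfect square in Q, so x^2 + 365 has no rational root and is therefore irreducible over Q (a degree-2 polynomial over a field is irreducible iff it has no root). Hence m_α(x) = x^2 + 365.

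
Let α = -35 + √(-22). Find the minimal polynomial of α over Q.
m_α(x) = x^2 + 70x + 1247

From α + 35 = √(-22), squaring gives (α + 35)^2 = -22, i.e. α^2 + 70α + 1225 = -22, so α^2 + 70α + 1247 = 0. The discriminant of x^2 + 70x + 1247 is (70)^2 - 4·(1247) = 4900 - 4988 = -88, and 4·(-22) is not a perfect square in Q since -22 is squarefree and ≠ 1. Hence x^2 + 70x + 1247 is irreducible over Q and is the minimal polynomial of α.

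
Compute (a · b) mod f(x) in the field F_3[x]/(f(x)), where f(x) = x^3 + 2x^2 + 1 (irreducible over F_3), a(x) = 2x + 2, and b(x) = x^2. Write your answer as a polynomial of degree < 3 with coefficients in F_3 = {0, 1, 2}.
a · b ≡ x^2 + 1 (mod f(x))

Multiply in F_3[x]: a(x)·b(x) = (2x + 2)·(x^2) = 2x^3 + 2x^2. This has degree ≥ 3, so divide by f(x) over F_3: 2x^3 + 2x^2 = (2)·(x^3 + 2x^2 + 1) + (x^2 + 1). Hence a·b ≡ x^2 + 1 (mod f). (F_3[x]/(f) is a field with 3^3 = 27 elements since f is irreducible of degree 3.)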